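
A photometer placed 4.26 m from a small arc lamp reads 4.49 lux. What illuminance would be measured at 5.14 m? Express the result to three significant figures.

3.08 lux

Intensity scales as (d₁/d₂)², so scaling from 4.26 m to 5.14 m:
4.49 × (4.26/5.14)² = 4.49 × 0.6869 = 3.084 lux.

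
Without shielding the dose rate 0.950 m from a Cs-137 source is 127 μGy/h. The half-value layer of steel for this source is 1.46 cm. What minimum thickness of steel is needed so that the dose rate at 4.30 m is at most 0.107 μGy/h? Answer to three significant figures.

8.55 cm

At 4.30 m, distance alone gives (0.950/4.30)² = 0.04881, so 127 × 0.04881 = 6.199 μGy/h.
Further attenuation needed: 6.199/0.107 = 57.93.
n = log₂(57.93) = 5.856 half-value layers.
Thickness = 5.856 × 1.46 cm = 8.550 cm.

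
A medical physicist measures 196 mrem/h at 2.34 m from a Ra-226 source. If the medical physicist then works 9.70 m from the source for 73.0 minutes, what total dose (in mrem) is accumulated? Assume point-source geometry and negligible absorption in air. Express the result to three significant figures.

Intensity scales as (d₁/d₂)², so rate at 9.70 m:
196 × (2.34/9.70)² = 196 × 0.05820 = 11.41 mrem/h.
Dose = rate × time = 11.41 mrem/h × 1.217 h = 13.89 mrem.

13.9 mrem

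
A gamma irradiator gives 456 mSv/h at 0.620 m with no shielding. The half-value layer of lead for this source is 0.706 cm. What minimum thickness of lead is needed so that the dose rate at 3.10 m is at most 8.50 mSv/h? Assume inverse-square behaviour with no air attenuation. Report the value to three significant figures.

0.778 cm

At 3.10 m, distance alone gives 456 × (0.620/3.10)² = 456 × 0.04000 = 18.24 mSv/h.
Further attenuation needed: 18.24/8.50 = 2.146.
n = log₂(2.146) = 1.102 half-value layers.
Thickness = 1.102 × 0.706 cm = 0.7780 cm.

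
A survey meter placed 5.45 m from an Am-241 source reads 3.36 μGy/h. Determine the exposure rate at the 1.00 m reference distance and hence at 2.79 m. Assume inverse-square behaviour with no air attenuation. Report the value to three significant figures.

Since intensity falls as 1/r²,
At 1.00 m: (5.45/1.00)² = 29.70, so 3.36 × 29.70 = 99.79 μGy/h
At 2.79 m: (1.00/2.79)² = 0.1285, so 99.79 × 0.1285 = 12.82 μGy/h.

99.8 μGy/h; 12.8 μGy/h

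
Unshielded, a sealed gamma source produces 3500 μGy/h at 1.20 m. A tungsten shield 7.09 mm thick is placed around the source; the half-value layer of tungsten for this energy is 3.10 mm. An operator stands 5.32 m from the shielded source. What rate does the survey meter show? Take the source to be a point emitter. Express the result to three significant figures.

Distance alone: (1.20/5.32)² = 0.05088, so 3500 × 0.05088 = 178.1 μGy/h.
Shield: 7.09/3.10 = 2.287 half-value layers → attenuation 2^(−2.287) = 0.2049.
Combined: 178.1 × 0.2049 = 36.49 μGy/h.

36.5 μGy/h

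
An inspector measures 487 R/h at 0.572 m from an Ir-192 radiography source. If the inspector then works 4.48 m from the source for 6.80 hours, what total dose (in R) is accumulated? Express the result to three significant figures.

Since intensity falls as 1/r², rate at 4.48 m:
487 × (0.572/4.48)² = 487 × 0.01630 = 7.938 R/h.
Dose = rate × time = 7.938 R/h × 6.800 h = 53.98 R.

54.0 R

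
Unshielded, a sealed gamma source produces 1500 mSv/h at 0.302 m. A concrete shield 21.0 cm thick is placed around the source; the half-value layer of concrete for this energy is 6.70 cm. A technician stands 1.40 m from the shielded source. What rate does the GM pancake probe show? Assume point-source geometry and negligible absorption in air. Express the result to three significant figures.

Distance alone: 1500 × (0.302/1.40)² = 1500 × 0.04653 = 69.80 mSv/h.
Shield: 21.0/6.70 = 3.134 half-value layers → attenuation 2^(−3.134) = 0.1139.
Combined: 69.80 × 0.1139 = 7.950 mSv/h.

7.95 mSv/h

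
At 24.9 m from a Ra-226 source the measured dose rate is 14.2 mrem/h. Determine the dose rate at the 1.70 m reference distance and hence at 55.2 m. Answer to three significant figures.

3050 mrem/h; 2.89 mrem/h

Applying the 1/r² law,
At 1.70 m: 14.2 × (24.9/1.70)² = 14.2 × 214.5 = 3046 mrem/h
At 55.2 m: (1.70/55.2)² = 0.0009485, so 3046 × 0.0009485 = 2.889 mrem/h.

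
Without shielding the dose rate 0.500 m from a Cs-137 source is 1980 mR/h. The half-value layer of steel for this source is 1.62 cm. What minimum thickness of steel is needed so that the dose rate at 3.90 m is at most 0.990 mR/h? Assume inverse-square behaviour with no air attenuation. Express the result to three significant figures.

8.16 cm

At 3.90 m, distance alone gives 1980 × (0.500/3.90)² = 1980 × 0.01644 = 32.55 mR/h.
Further attenuation needed: 32.55/0.990 = 32.88.
n = log₂(32.88) = 5.039 half-value layers.
Thickness = 5.039 × 1.62 cm = 8.163 cm.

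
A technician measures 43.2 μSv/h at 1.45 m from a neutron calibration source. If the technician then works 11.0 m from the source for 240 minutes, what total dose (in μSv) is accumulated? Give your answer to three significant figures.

Since intensity falls as 1/r², rate at 11.0 m:
43.2 × (1.45/11.0)² = 43.2 × 0.01738 = 0.7508 μSv/h.
Dose = rate × time = 0.7508 μSv/h × 4.000 h = 3.003 μSv.

3.00 μSv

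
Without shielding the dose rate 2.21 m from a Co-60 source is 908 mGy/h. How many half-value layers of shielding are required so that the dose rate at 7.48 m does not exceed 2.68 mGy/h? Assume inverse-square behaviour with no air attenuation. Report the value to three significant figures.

At 7.48 m, distance alone gives 908 × (2.21/7.48)² = 908 × 0.08729 = 79.26 mGy/h.
Further attenuation needed: 79.26/2.68 = 29.57.
n = log₂(29.57) = 4.886 half-value layers.

4.89 half-value layers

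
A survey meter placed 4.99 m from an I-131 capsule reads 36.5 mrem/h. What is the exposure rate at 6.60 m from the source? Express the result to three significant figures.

20.9 mrem/h

Applying the 1/r² law, scaling from 4.99 m to 6.60 m:
36.5 × (4.99/6.60)² = 36.5 × 0.5716 = 20.86 mrem/h.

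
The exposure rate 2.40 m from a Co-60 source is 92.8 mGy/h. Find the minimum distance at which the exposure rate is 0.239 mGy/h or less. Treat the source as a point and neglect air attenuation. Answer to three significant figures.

Applying the 1/r² law, d₂ = d₁·√(I₁/I₂).
I₁/I₂ = 92.8/0.239 = 388.3, so d₂ = 2.40 × √388.3 = 47.29 m.

47.3 m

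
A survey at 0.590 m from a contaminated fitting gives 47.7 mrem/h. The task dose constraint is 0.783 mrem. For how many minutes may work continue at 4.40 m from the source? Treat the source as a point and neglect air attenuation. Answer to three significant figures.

54.8 min

Applying the 1/r² law, rate at 4.40 m:
(0.590/4.40)² = 0.01798, so 47.7 × 0.01798 = 0.8576 mrem/h.
Stay time = 0.783 mrem ÷ 0.8576 mrem/h = 0.9130 h = 54.78 min.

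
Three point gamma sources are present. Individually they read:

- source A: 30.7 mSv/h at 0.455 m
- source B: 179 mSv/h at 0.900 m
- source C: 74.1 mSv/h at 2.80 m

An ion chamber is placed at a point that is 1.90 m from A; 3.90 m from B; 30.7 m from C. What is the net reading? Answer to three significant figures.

11.9 mSv/h

Each source contributes Iᵢ·(dᵢ/rᵢ)²; contributions add.
A: 30.7 × (0.455/1.90)² = 1.761 mSv/h
B: 179 × (0.900/3.90)² = 9.533 mSv/h
C: 74.1 × (2.80/30.7)² = 0.6164 mSv/h
Total = 1.761 + 9.533 + 0.6164 = 11.91 mSv/h.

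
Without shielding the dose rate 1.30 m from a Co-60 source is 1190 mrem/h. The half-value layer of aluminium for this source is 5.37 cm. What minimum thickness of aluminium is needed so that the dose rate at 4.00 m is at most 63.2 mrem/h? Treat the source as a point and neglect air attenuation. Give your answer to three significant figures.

At 4.00 m, distance alone gives (1.30/4.00)² = 0.1056, so 1190 × 0.1056 = 125.7 mrem/h.
Further attenuation needed: 125.7/63.2 = 1.989.
n = log₂(1.989) = 0.9920 half-value layers.
Thickness = 0.9920 × 5.37 cm = 5.327 cm.

5.33 cm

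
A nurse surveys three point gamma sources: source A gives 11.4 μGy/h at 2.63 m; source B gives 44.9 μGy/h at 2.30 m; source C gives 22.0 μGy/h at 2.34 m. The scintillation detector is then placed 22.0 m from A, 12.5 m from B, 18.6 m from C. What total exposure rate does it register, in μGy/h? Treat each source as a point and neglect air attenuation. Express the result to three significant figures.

2.03 μGy/h

By superposition, sum each source's inverse-square contribution:
A: 11.4 × (2.63/22.0)² = 0.1629 μGy/h
B: 44.9 × (2.30/12.5)² = 1.520 μGy/h
C: 22.0 × (2.34/18.6)² = 0.3482 μGy/h
Total = 0.1629 + 1.520 + 0.3482 = 2.031 μGy/h.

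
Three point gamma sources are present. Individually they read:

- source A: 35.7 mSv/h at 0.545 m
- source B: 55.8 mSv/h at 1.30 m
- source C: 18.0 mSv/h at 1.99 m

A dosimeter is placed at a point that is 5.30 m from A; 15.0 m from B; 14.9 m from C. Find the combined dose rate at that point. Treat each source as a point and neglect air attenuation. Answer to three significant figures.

1.12 mSv/h

Each source contributes Iᵢ·(dᵢ/rᵢ)²; contributions add.
A: 35.7 × (0.545/5.30)² = 0.3775 mSv/h
B: 55.8 × (1.30/15.0)² = 0.4191 mSv/h
C: 18.0 × (1.99/14.9)² = 0.3211 mSv/h
Total = 0.3775 + 0.4191 + 0.3211 = 1.118 mSv/h.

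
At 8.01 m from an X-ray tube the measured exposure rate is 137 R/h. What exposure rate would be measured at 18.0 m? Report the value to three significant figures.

27.1 R/h

Intensity scales as (d₁/d₂)², so scaling from 8.01 m to 18.0 m:
(8.01/18.0)² = 0.1980, so 137 × 0.1980 = 27.13 R/h.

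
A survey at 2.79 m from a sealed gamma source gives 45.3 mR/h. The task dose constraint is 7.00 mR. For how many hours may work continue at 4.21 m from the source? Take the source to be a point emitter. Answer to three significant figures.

0.352 h

Since intensity falls as 1/r², rate at 4.21 m:
45.3 × (2.79/4.21)² = 45.3 × 0.4392 = 19.90 mR/h.
Stay time = 7.00 mR ÷ 19.90 mR/h = 0.3518 h.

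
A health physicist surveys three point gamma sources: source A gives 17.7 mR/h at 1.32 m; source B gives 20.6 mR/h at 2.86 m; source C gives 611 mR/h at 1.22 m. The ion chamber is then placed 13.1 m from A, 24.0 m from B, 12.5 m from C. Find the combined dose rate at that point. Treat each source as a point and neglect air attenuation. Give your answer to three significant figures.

Each source contributes Iᵢ·(dᵢ/rᵢ)²; contributions add.
A: 17.7 × (1.32/13.1)² = 0.1797 mR/h
B: 20.6 × (2.86/24.0)² = 0.2925 mR/h
C: 611 × (1.22/12.5)² = 5.820 mR/h
Total = 0.1797 + 0.2925 + 5.820 = 6.292 mR/h.

6.29 mR/h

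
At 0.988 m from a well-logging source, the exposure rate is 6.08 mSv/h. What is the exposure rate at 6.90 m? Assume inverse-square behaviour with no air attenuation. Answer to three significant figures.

0.125 mSv/h

Using I₁d₁² = I₂d₂², the rate at 6.90 m is
6.08 × (0.988/6.90)² = 6.08 × 0.02050 = 0.1246 mSv/h.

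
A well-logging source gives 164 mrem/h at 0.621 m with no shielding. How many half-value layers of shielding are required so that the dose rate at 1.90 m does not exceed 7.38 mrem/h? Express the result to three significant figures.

1.25 half-value layers

At 1.90 m, distance alone gives (0.621/1.90)² = 0.1068, so 164 × 0.1068 = 17.52 mrem/h.
Further attenuation needed: 17.52/7.38 = 2.374.
n = log₂(2.374) = 1.247 half-value layers.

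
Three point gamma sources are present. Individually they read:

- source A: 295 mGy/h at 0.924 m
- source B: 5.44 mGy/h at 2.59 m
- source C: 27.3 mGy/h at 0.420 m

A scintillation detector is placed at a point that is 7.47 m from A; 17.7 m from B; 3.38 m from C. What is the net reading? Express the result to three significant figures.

Each source contributes Iᵢ·(dᵢ/rᵢ)²; contributions add.
A: 295 × (0.924/7.47)² = 4.514 mGy/h
B: 5.44 × (2.59/17.7)² = 0.1165 mGy/h
C: 27.3 × (0.420/3.38)² = 0.4215 mGy/h
Total = 4.514 + 0.1165 + 0.4215 = 5.052 mGy/h.

5.05 mGy/h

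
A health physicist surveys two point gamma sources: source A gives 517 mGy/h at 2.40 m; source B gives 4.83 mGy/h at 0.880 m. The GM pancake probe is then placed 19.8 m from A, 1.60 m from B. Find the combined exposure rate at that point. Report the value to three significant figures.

9.06 mGy/h

Each source contributes Iᵢ·(dᵢ/rᵢ)²; contributions add.
A: 517 × (2.40/19.8)² = 7.596 mGy/h
B: 4.83 × (0.880/1.60)² = 1.461 mGy/h
Total = 7.596 + 1.461 = 9.057 mGy/h.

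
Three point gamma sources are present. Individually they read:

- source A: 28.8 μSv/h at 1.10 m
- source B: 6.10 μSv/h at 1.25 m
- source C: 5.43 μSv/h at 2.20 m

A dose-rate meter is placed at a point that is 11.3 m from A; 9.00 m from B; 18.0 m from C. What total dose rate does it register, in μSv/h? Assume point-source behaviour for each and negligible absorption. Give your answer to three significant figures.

By superposition, sum each source's inverse-square contribution:
A: 28.8 × (1.10/11.3)² = 0.2729 μSv/h
B: 6.10 × (1.25/9.00)² = 0.1177 μSv/h
C: 5.43 × (2.20/18.0)² = 0.08111 μSv/h
Total = 0.2729 + 0.1177 + 0.08111 = 0.4717 μSv/h.

0.472 μSv/h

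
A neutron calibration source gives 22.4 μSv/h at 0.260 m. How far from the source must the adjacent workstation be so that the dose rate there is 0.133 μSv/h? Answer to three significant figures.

3.37 m

Since intensity falls as 1/r², d₂ = d₁·√(I₁/I₂).
I₁/I₂ = 22.4/0.133 = 168.4, so d₂ = 0.260 × √168.4 = 3.374 m.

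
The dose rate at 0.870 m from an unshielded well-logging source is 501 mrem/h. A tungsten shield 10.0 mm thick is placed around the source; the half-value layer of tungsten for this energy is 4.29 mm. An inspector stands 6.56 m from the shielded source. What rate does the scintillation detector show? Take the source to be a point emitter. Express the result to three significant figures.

1.75 mrem/h

Distance alone: (0.870/6.56)² = 0.01759, so 501 × 0.01759 = 8.813 mrem/h.
Shield: 10.0/4.29 = 2.331 half-value layers → attenuation 2^(−2.331) = 0.1987.
Combined: 8.813 × 0.1987 = 1.751 mrem/h.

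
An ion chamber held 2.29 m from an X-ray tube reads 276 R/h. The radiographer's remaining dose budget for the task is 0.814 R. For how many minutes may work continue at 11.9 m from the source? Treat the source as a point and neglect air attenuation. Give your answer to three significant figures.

Since intensity falls as 1/r², rate at 11.9 m:
(2.29/11.9)² = 0.03703, so 276 × 0.03703 = 10.22 R/h.
Stay time = 0.814 R ÷ 10.22 R/h = 0.07965 h = 4.779 min.

4.78 min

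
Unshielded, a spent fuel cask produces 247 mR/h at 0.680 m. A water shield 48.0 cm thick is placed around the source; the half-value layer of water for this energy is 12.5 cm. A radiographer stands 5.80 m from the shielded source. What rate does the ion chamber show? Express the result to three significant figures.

Distance alone: 247 × (0.680/5.80)² = 247 × 0.01375 = 3.396 mR/h.
Shield: 48.0/12.5 = 3.840 half-value layers → attenuation 2^(−3.840) = 0.06983.
Combined: 3.396 × 0.06983 = 0.2371 mR/h.

0.237 mR/h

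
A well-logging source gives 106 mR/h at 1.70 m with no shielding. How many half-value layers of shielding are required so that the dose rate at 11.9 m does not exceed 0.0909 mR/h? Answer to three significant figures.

4.57 half-value layers

At 11.9 m, distance alone gives 106 × (1.70/11.9)² = 106 × 0.02041 = 2.163 mR/h.
Further attenuation needed: 2.163/0.0909 = 23.80.
n = log₂(23.80) = 4.573 half-value layers.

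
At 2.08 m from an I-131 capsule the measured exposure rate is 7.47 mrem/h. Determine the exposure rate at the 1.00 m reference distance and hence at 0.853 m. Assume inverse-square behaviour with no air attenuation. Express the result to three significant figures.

32.3 mrem/h; 44.4 mrem/h

By the inverse-square law,
At 1.00 m: (2.08/1.00)² = 4.326, so 7.47 × 4.326 = 32.32 mrem/h
At 0.853 m: 32.32 × (1.00/0.853)² = 32.32 × 1.374 = 44.41 mrem/h.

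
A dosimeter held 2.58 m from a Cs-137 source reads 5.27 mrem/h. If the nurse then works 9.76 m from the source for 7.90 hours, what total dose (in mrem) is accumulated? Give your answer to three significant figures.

2.91 mrem

Applying the 1/r² law, rate at 9.76 m:
(2.58/9.76)² = 0.06988, so 5.27 × 0.06988 = 0.3683 mrem/h.
Dose = rate × time = 0.3683 mrem/h × 7.900 h = 2.910 mrem.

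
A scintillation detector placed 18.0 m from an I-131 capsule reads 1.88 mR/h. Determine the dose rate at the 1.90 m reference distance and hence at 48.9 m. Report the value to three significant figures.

Applying the 1/r² law,
At 1.90 m: 1.88 × (18.0/1.90)² = 1.88 × 89.75 = 168.7 mR/h
At 48.9 m: (1.90/48.9)² = 0.001510, so 168.7 × 0.001510 = 0.2547 mR/h.

169 mR/h; 0.255 mR/h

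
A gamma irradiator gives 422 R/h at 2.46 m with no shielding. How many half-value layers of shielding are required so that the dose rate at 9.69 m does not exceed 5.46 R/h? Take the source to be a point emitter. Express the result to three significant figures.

At 9.69 m, distance alone gives (2.46/9.69)² = 0.06445, so 422 × 0.06445 = 27.20 R/h.
Further attenuation needed: 27.20/5.46 = 4.982.
n = log₂(4.982) = 2.317 half-value layers.

2.32 half-value layers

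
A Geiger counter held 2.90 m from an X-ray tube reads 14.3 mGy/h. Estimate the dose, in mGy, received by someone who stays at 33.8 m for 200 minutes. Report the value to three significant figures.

0.351 mGy

By the inverse-square law, rate at 33.8 m:
14.3 × (2.90/33.8)² = 14.3 × 0.007361 = 0.1053 mGy/h.
Dose = rate × time = 0.1053 mGy/h × 3.333 h = 0.3510 mGy.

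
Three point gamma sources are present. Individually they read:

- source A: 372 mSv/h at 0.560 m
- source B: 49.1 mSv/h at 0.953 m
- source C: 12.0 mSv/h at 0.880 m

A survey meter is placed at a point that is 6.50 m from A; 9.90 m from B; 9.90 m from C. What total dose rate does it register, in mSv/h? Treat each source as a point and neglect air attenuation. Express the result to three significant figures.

3.31 mSv/h

Each source contributes Iᵢ·(dᵢ/rᵢ)²; contributions add.
A: 372 × (0.560/6.50)² = 2.761 mSv/h
B: 49.1 × (0.953/9.90)² = 0.4550 mSv/h
C: 12.0 × (0.880/9.90)² = 0.09481 mSv/h
Total = 2.761 + 0.4550 + 0.09481 = 3.311 mSv/h.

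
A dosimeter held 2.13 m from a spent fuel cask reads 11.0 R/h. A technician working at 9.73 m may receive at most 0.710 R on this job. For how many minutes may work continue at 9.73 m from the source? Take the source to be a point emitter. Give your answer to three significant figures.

80.8 min

Since intensity falls as 1/r², rate at 9.73 m:
11.0 × (2.13/9.73)² = 11.0 × 0.04792 = 0.5271 R/h.
Stay time = 0.710 R ÷ 0.5271 R/h = 1.347 h = 80.82 min.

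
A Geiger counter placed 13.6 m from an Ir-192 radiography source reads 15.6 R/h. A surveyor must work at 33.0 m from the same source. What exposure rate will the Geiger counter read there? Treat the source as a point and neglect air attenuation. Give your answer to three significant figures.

Intensity scales as (d₁/d₂)², so scaling from 13.6 m to 33.0 m:
15.6 × (13.6/33.0)² = 15.6 × 0.1698 = 2.649 R/h.

2.65 R/h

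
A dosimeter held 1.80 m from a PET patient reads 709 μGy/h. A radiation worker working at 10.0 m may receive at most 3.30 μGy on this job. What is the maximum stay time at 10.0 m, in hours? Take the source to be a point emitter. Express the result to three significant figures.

Applying the 1/r² law, rate at 10.0 m:
(1.80/10.0)² = 0.03240, so 709 × 0.03240 = 22.97 μGy/h.
Stay time = 3.30 μGy ÷ 22.97 μGy/h = 0.1437 h.

0.144 h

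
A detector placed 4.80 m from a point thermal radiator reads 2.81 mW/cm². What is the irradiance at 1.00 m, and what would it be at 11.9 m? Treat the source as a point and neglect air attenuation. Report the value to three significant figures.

64.7 mW/cm²; 0.457 mW/cm²

By the inverse-square law,
At 1.00 m: (4.80/1.00)² = 23.04, so 2.81 × 23.04 = 64.74 mW/cm²
At 11.9 m: (1.00/11.9)² = 0.007062, so 64.74 × 0.007062 = 0.4572 mW/cm².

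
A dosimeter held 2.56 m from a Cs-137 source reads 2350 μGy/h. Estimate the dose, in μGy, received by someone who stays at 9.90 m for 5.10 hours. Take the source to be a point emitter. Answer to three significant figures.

801 μGy

By the inverse-square law, rate at 9.90 m:
(2.56/9.90)² = 0.06687, so 2350 × 0.06687 = 157.1 μGy/h.
Dose = rate × time = 157.1 μGy/h × 5.100 h = 801.2 μGy.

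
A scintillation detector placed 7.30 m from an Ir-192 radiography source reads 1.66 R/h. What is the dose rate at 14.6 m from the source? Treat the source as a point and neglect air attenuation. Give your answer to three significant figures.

0.415 R/h

Applying the 1/r² law, scaling from 7.30 m to 14.6 m:
(7.30/14.6)² = 0.2500, so 1.66 × 0.2500 = 0.4150 R/h.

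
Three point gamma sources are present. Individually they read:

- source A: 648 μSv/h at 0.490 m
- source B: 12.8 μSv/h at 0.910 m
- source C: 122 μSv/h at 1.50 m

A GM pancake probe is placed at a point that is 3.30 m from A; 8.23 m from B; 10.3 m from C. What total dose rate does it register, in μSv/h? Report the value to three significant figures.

17.0 μSv/h

By superposition, sum each source's inverse-square contribution:
A: 648 × (0.490/3.30)² = 14.29 μSv/h
B: 12.8 × (0.910/8.23)² = 0.1565 μSv/h
C: 122 × (1.50/10.3)² = 2.587 μSv/h
Total = 14.29 + 0.1565 + 2.587 = 17.03 μSv/h.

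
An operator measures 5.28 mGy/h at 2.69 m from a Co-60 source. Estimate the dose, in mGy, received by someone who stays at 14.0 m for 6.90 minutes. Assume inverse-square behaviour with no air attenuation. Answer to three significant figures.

0.0224 mGy

Applying the 1/r² law, rate at 14.0 m:
5.28 × (2.69/14.0)² = 5.28 × 0.03692 = 0.1949 mGy/h.
Dose = rate × time = 0.1949 mGy/h × 0.1150 h = 0.02241 mGy.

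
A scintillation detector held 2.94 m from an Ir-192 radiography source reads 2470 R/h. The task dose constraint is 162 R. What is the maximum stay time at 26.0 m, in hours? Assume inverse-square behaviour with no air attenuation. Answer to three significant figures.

Intensity scales as (d₁/d₂)², so rate at 26.0 m:
2470 × (2.94/26.0)² = 2470 × 0.01279 = 31.59 R/h.
Stay time = 162 R ÷ 31.59 R/h = 5.128 h.

5.13 h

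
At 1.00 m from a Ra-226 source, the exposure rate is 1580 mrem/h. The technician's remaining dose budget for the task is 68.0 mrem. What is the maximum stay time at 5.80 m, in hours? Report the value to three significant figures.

1.45 h

Intensity scales as (d₁/d₂)², so rate at 5.80 m:
1580 × (1.00/5.80)² = 1580 × 0.02973 = 46.97 mrem/h.
Stay time = 68.0 mrem ÷ 46.97 mrem/h = 1.448 h.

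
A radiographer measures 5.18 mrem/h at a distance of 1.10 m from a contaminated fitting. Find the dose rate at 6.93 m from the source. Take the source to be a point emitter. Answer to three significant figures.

Intensity scales as (d₁/d₂)², so the rate at 6.93 m is
5.18 × (1.10/6.93)² = 5.18 × 0.02520 = 0.1305 mrem/h.

0.131 mrem/h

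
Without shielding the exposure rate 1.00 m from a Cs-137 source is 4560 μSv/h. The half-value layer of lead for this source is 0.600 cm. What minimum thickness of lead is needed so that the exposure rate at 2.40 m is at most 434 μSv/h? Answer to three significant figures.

At 2.40 m, distance alone gives 4560 × (1.00/2.40)² = 4560 × 0.1736 = 791.6 μSv/h.
Further attenuation needed: 791.6/434 = 1.824.
n = log₂(1.824) = 0.8671 half-value layers.
Thickness = 0.8671 × 0.600 cm = 0.5203 cm.

0.520 cm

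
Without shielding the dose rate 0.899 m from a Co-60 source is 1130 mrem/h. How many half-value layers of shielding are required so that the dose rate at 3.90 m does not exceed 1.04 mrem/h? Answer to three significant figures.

At 3.90 m, distance alone gives (0.899/3.90)² = 0.05314, so 1130 × 0.05314 = 60.05 mrem/h.
Further attenuation needed: 60.05/1.04 = 57.74.
n = log₂(57.74) = 5.851 half-value layers.

5.85 half-value layers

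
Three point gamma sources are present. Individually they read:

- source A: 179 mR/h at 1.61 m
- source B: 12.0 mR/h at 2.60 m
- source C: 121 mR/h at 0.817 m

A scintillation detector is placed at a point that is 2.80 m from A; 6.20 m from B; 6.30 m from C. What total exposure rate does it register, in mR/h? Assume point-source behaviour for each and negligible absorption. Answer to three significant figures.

By superposition, sum each source's inverse-square contribution:
A: 179 × (1.61/2.80)² = 59.18 mR/h
B: 12.0 × (2.60/6.20)² = 2.110 mR/h
C: 121 × (0.817/6.30)² = 2.035 mR/h
Total = 59.18 + 2.110 + 2.035 = 63.33 mR/h.

63.3 mR/h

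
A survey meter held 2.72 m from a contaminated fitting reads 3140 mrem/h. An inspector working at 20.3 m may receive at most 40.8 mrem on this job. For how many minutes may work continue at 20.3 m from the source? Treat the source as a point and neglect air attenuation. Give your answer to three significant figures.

43.4 min

Using I₁d₁² = I₂d₂², rate at 20.3 m:
(2.72/20.3)² = 0.01795, so 3140 × 0.01795 = 56.36 mrem/h.
Stay time = 40.8 mrem ÷ 56.36 mrem/h = 0.7239 h = 43.43 min.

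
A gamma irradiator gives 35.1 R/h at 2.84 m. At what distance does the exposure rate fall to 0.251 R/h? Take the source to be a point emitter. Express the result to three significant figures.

By the inverse-square law, d₂ = d₁·√(I₁/I₂).
I₁/I₂ = 35.1/0.251 = 139.8, so d₂ = 2.84 × √139.8 = 33.58 m.

33.6 m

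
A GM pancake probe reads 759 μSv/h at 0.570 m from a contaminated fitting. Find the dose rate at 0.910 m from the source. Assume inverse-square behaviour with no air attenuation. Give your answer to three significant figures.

Intensity scales as (d₁/d₂)², so the rate at 0.910 m is
759 × (0.570/0.910)² = 759 × 0.3923 = 297.8 μSv/h.

298 μSv/h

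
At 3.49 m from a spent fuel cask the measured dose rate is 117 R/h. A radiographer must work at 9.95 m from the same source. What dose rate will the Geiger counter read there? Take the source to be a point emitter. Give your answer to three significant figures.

Applying the 1/r² law, scaling from 3.49 m to 9.95 m:
(3.49/9.95)² = 0.1230, so 117 × 0.1230 = 14.39 R/h.

14.4 R/h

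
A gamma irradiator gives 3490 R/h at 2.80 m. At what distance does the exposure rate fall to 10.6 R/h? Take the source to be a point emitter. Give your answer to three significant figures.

50.8 m

Intensity scales as (d₁/d₂)², so d₂ = d₁·√(I₁/I₂).
I₁/I₂ = 3490/10.6 = 329.2, so d₂ = 2.80 × √329.2 = 50.80 m.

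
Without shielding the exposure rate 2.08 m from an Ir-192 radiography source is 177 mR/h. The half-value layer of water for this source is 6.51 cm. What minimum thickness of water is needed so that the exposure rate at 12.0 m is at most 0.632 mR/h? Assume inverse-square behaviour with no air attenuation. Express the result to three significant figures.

20.0 cm

At 12.0 m, distance alone gives 177 × (2.08/12.0)² = 177 × 0.03004 = 5.317 mR/h.
Further attenuation needed: 5.317/0.632 = 8.413.
n = log₂(8.413) = 3.073 half-value layers.
Thickness = 3.073 × 6.51 cm = 20.01 cm.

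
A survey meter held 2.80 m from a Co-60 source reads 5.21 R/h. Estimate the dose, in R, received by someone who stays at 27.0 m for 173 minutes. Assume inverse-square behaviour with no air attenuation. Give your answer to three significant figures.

0.162 R

Applying the 1/r² law, rate at 27.0 m:
5.21 × (2.80/27.0)² = 5.21 × 0.01075 = 0.05601 R/h.
Dose = rate × time = 0.05601 R/h × 2.883 h = 0.1615 R.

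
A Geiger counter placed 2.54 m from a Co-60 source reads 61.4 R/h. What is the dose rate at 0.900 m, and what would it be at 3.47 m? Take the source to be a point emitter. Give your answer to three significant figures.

489 R/h; 32.9 R/h

Intensity scales as (d₁/d₂)², so
At 0.900 m: 61.4 × (2.54/0.900)² = 61.4 × 7.965 = 489.1 R/h
At 3.47 m: 489.1 × (0.900/3.47)² = 489.1 × 0.06727 = 32.90 R/h.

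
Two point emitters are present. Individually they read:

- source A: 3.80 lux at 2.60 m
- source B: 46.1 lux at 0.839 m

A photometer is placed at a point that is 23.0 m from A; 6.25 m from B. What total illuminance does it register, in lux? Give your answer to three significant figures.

By superposition, sum each source's inverse-square contribution:
A: 3.80 × (2.60/23.0)² = 0.04856 lux
B: 46.1 × (0.839/6.25)² = 0.8307 lux
Total = 0.04856 + 0.8307 = 0.8793 lux.

0.879 lux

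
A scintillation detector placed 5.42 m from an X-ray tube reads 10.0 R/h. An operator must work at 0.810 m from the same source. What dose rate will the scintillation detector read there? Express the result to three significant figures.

448 R/h

Since intensity falls as 1/r², scaling from 5.42 m to 0.810 m:
10.0 × (5.42/0.810)² = 10.0 × 44.77 = 447.7 R/h.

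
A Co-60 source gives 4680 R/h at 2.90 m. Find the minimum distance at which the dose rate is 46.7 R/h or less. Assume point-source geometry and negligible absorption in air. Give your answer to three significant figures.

29.0 m

Intensity scales as (d₁/d₂)², so d₂ = d₁·√(I₁/I₂).
I₁/I₂ = 4680/46.7 = 100.2, so d₂ = 2.90 × √100.2 = 29.03 m.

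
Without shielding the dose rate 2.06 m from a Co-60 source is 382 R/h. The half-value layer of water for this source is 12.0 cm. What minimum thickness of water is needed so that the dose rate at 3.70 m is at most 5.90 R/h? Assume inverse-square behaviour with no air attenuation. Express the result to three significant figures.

51.9 cm

At 3.70 m, distance alone gives 382 × (2.06/3.70)² = 382 × 0.3100 = 118.4 R/h.
Further attenuation needed: 118.4/5.90 = 20.07.
n = log₂(20.07) = 4.327 half-value layers.
Thickness = 4.327 × 12.0 cm = 51.92 cm.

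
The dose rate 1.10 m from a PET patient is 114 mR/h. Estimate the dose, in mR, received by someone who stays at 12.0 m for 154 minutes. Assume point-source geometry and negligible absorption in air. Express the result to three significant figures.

2.46 mR

Since intensity falls as 1/r², rate at 12.0 m:
(1.10/12.0)² = 0.008403, so 114 × 0.008403 = 0.9579 mR/h.
Dose = rate × time = 0.9579 mR/h × 2.567 h = 2.459 mR.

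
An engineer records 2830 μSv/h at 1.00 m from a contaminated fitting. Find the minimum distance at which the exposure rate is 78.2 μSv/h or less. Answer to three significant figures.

By the inverse-square law, d₂ = d₁·√(I₁/I₂).
I₁/I₂ = 2830/78.2 = 36.19, so d₂ = 1.00 × √36.19 = 6.016 m.

6.02 m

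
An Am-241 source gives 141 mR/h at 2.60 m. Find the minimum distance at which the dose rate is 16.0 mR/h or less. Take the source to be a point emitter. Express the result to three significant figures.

Applying the 1/r² law, d₂ = d₁·√(I₁/I₂).
I₁/I₂ = 141/16.0 = 8.812, so d₂ = 2.60 × √8.812 = 7.718 m.

7.72 m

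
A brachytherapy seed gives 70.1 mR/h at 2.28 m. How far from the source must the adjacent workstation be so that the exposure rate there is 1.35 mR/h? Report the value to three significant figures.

Applying the 1/r² law, d₂ = d₁·√(I₁/I₂).
I₁/I₂ = 70.1/1.35 = 51.93, so d₂ = 2.28 × √51.93 = 16.43 m.

16.4 m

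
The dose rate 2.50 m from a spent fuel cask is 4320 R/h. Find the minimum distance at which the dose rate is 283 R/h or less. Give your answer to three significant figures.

9.77 m

Using I₁d₁² = I₂d₂², d₂ = d₁·√(I₁/I₂).
I₁/I₂ = 4320/283 = 15.27, so d₂ = 2.50 × √15.27 = 9.769 m.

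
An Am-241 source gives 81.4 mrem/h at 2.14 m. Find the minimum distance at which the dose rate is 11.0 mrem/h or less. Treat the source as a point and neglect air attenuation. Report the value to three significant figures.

5.82 m

Since intensity falls as 1/r², d₂ = d₁·√(I₁/I₂).
I₁/I₂ = 81.4/11.0 = 7.400, so d₂ = 2.14 × √7.400 = 5.821 m.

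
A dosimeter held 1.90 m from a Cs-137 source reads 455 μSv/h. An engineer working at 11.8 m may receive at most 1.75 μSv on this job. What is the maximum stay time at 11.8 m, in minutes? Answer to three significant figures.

Since intensity falls as 1/r², rate at 11.8 m:
(1.90/11.8)² = 0.02593, so 455 × 0.02593 = 11.80 μSv/h.
Stay time = 1.75 μSv ÷ 11.80 μSv/h = 0.1483 h = 8.898 min.

8.90 min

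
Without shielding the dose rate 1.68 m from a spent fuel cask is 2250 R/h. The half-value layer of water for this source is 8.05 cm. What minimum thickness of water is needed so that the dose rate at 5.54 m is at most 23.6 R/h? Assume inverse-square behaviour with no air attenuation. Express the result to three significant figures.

At 5.54 m, distance alone gives 2250 × (1.68/5.54)² = 2250 × 0.09196 = 206.9 R/h.
Further attenuation needed: 206.9/23.6 = 8.767.
n = log₂(8.767) = 3.132 half-value layers.
Thickness = 3.132 × 8.05 cm = 25.21 cm.

25.2 cm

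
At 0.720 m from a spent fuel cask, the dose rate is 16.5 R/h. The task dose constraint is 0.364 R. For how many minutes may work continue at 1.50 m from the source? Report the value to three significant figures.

Since intensity falls as 1/r², rate at 1.50 m:
(0.720/1.50)² = 0.2304, so 16.5 × 0.2304 = 3.802 R/h.
Stay time = 0.364 R ÷ 3.802 R/h = 0.09574 h = 5.744 min.

5.74 min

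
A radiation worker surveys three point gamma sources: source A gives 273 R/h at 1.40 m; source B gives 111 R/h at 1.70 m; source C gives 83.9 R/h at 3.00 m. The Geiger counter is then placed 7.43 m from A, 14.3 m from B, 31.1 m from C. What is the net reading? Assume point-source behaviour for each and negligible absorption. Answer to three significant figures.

12.0 R/h

By superposition, sum each source's inverse-square contribution:
A: 273 × (1.40/7.43)² = 9.693 R/h
B: 111 × (1.70/14.3)² = 1.569 R/h
C: 83.9 × (3.00/31.1)² = 0.7807 R/h
Total = 9.693 + 1.569 + 0.7807 = 12.04 R/h.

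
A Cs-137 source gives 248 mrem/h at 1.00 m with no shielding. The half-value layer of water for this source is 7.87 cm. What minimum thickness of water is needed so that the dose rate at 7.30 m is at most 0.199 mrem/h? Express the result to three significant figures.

35.8 cm

At 7.30 m, distance alone gives 248 × (1.00/7.30)² = 248 × 0.01877 = 4.655 mrem/h.
Further attenuation needed: 4.655/0.199 = 23.39.
n = log₂(23.39) = 4.548 half-value layers.
Thickness = 4.548 × 7.87 cm = 35.79 cm.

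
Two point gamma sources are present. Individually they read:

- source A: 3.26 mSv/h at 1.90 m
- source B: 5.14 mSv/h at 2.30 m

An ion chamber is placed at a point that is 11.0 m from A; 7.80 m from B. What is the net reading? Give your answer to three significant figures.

0.544 mSv/h

Each source contributes Iᵢ·(dᵢ/rᵢ)²; contributions add.
A: 3.26 × (1.90/11.0)² = 0.09726 mSv/h
B: 5.14 × (2.30/7.80)² = 0.4469 mSv/h
Total = 0.09726 + 0.4469 = 0.5442 mSv/h.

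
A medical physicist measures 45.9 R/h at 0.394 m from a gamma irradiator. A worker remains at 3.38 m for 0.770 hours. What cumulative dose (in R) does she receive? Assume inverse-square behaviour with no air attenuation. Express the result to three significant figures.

Since intensity falls as 1/r², rate at 3.38 m:
45.9 × (0.394/3.38)² = 45.9 × 0.01359 = 0.6238 R/h.
Dose = rate × time = 0.6238 R/h × 0.7700 h = 0.4803 R.

0.480 R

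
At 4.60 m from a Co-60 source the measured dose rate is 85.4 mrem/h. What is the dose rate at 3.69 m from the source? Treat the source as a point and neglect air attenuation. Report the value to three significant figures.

133 mrem/h

Since intensity falls as 1/r², scaling from 4.60 m to 3.69 m:
85.4 × (4.60/3.69)² = 85.4 × 1.554 = 132.7 mrem/h.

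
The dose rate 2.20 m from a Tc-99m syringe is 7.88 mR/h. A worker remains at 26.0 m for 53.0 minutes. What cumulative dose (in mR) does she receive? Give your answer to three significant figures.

Since intensity falls as 1/r², rate at 26.0 m:
7.88 × (2.20/26.0)² = 7.88 × 0.007160 = 0.05642 mR/h.
Dose = rate × time = 0.05642 mR/h × 0.8833 h = 0.04984 mR.

0.0498 mR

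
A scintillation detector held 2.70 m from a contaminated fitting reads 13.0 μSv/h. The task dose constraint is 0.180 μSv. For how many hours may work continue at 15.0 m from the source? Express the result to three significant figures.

Intensity scales as (d₁/d₂)², so rate at 15.0 m:
13.0 × (2.70/15.0)² = 13.0 × 0.03240 = 0.4212 μSv/h.
Stay time = 0.180 μSv ÷ 0.4212 μSv/h = 0.4274 h.

0.427 h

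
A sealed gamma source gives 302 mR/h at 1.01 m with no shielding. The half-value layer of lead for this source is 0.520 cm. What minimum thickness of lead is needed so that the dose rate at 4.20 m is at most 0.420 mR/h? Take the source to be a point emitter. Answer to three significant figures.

At 4.20 m, distance alone gives (1.01/4.20)² = 0.05783, so 302 × 0.05783 = 17.46 mR/h.
Further attenuation needed: 17.46/0.420 = 41.57.
n = log₂(41.57) = 5.377 half-value layers.
Thickness = 5.377 × 0.520 cm = 2.796 cm.

2.80 cm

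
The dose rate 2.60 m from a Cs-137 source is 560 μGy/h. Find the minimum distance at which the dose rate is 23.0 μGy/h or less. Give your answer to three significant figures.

12.8 m

Since intensity falls as 1/r², d₂ = d₁·√(I₁/I₂).
I₁/I₂ = 560/23.0 = 24.35, so d₂ = 2.60 × √24.35 = 12.83 m.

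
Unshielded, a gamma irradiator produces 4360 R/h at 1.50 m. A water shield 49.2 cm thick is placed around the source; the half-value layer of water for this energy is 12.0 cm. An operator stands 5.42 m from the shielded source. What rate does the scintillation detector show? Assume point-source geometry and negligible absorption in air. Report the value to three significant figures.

19.5 R/h

Distance alone: 4360 × (1.50/5.42)² = 4360 × 0.07659 = 333.9 R/h.
Shield: 49.2/12.0 = 4.100 half-value layers → attenuation 2^(−4.100) = 0.05831.
Combined: 333.9 × 0.05831 = 19.47 R/h.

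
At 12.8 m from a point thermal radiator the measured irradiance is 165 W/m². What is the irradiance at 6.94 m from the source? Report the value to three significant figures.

561 W/m²

Intensity scales as (d₁/d₂)², so scaling from 12.8 m to 6.94 m:
165 × (12.8/6.94)² = 165 × 3.402 = 561.3 W/m².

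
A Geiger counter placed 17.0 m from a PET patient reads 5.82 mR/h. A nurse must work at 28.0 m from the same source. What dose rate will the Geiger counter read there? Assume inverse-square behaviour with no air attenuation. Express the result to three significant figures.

Using I₁d₁² = I₂d₂², scaling from 17.0 m to 28.0 m:
(17.0/28.0)² = 0.3686, so 5.82 × 0.3686 = 2.145 mR/h.

2.15 mR/h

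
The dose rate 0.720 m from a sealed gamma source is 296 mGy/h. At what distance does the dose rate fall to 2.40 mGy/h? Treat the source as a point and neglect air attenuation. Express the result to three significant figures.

8.00 m

Using I₁d₁² = I₂d₂², d₂ = d₁·√(I₁/I₂).
I₁/I₂ = 296/2.40 = 123.3, so d₂ = 0.720 × √123.3 = 7.995 m.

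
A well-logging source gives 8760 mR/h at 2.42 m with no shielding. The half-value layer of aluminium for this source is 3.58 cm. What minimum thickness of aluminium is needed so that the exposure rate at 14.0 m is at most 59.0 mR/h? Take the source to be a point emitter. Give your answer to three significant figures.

7.69 cm

At 14.0 m, distance alone gives 8760 × (2.42/14.0)² = 8760 × 0.02988 = 261.7 mR/h.
Further attenuation needed: 261.7/59.0 = 4.436.
n = log₂(4.436) = 2.149 half-value layers.
Thickness = 2.149 × 3.58 cm = 7.693 cm.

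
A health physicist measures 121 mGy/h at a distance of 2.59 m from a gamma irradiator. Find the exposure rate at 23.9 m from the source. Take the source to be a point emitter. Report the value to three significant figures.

Using I₁d₁² = I₂d₂², the rate at 23.9 m is
(2.59/23.9)² = 0.01174, so 121 × 0.01174 = 1.421 mGy/h.

1.42 mGy/h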